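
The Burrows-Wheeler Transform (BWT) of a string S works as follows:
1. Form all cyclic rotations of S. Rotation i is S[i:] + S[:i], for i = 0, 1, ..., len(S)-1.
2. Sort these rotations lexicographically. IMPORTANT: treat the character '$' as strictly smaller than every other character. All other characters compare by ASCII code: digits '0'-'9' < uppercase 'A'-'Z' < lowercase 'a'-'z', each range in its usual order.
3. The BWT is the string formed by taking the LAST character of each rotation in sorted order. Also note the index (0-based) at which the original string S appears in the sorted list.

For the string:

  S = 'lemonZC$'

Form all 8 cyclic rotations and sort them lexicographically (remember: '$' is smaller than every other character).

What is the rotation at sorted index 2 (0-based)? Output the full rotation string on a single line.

Answer: ZC$lemon

Derivation:
All 8 rotations (rotation i = S[i:]+S[:i]):
  rot[0] = lemonZC$
  rot[1] = emonZC$l
  rot[2] = monZC$le
  rot[3] = onZC$lem
  rot[4] = nZC$lemo
  rot[5] = ZC$lemon
  rot[6] = C$lemonZ
  rot[7] = $lemonZC
Sorted (with $ < everything):
  sorted[0] = $lemonZC
  sorted[1] = C$lemonZ
  sorted[2] = ZC$lemon
  sorted[3] = emonZC$l
  sorted[4] = lemonZC$
  sorted[5] = monZC$le
  sorted[6] = nZC$lemo
  sorted[7] = onZC$lem
sorted[2] = ZC$lemon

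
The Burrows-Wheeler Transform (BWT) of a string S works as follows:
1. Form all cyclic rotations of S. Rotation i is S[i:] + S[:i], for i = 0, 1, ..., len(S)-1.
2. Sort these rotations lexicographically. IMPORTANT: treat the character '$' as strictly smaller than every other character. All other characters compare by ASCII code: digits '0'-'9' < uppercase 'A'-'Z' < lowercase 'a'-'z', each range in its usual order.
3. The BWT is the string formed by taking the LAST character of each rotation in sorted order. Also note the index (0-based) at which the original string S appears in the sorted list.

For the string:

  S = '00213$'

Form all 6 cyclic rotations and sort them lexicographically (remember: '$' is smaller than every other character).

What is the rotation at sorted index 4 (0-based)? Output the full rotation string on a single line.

Answer: 213$00

Derivation:
All 6 rotations (rotation i = S[i:]+S[:i]):
  rot[0] = 00213$
  rot[1] = 0213$0
  rot[2] = 213$00
  rot[3] = 13$002
  rot[4] = 3$0021
  rot[5] = $00213
Sorted (with $ < everything):
  sorted[0] = $00213
  sorted[1] = 00213$
  sorted[2] = 0213$0
  sorted[3] = 13$002
  sorted[4] = 213$00
  sorted[5] = 3$0021
sorted[4] = 213$00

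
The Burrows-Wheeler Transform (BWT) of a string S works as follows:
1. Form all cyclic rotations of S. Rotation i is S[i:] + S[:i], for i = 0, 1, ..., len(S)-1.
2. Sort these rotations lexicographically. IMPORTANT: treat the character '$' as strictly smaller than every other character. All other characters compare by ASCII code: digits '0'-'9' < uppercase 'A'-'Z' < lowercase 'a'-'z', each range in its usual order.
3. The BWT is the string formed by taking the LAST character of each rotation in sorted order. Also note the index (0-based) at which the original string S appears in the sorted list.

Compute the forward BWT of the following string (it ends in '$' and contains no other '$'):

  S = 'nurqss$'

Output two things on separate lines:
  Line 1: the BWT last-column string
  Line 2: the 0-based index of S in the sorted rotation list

All 7 rotations (rotation i = S[i:]+S[:i]):
  rot[0] = nurqss$
  rot[1] = urqss$n
  rot[2] = rqss$nu
  rot[3] = qss$nur
  rot[4] = ss$nurq
  rot[5] = s$nurqs
  rot[6] = $nurqss
Sorted (with $ < everything):
  sorted[0] = $nurqss  (last char: 's')
  sorted[1] = nurqss$  (last char: '$')
  sorted[2] = qss$nur  (last char: 'r')
  sorted[3] = rqss$nu  (last char: 'u')
  sorted[4] = s$nurqs  (last char: 's')
  sorted[5] = ss$nurq  (last char: 'q')
  sorted[6] = urqss$n  (last char: 'n')
Last column: s$rusqn
Original string S is at sorted index 1

Answer: s$rusqn
1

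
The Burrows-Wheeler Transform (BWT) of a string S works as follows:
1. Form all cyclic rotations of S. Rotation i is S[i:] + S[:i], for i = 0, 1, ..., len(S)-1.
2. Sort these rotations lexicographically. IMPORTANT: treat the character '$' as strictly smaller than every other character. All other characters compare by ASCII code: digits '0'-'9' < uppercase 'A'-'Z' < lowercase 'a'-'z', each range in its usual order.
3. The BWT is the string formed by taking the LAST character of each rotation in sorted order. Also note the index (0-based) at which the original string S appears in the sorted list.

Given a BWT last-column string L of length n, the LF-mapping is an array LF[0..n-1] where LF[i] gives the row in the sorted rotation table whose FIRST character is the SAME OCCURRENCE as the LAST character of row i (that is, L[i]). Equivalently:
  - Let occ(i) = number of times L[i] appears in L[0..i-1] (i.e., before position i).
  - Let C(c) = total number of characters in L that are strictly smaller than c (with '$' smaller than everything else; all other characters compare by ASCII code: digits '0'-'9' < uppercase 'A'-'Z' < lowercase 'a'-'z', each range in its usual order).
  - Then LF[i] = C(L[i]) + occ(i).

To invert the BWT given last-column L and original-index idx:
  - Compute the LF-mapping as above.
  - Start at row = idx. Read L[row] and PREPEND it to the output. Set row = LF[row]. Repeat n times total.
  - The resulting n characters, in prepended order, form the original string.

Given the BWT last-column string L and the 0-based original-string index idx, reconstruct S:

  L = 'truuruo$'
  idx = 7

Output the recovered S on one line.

LF mapping: 4 2 5 6 3 7 1 0
Walk LF starting at row 7, prepending L[row]:
  step 1: row=7, L[7]='$', prepend. Next row=LF[7]=0
  step 2: row=0, L[0]='t', prepend. Next row=LF[0]=4
  step 3: row=4, L[4]='r', prepend. Next row=LF[4]=3
  step 4: row=3, L[3]='u', prepend. Next row=LF[3]=6
  step 5: row=6, L[6]='o', prepend. Next row=LF[6]=1
  step 6: row=1, L[1]='r', prepend. Next row=LF[1]=2
  step 7: row=2, L[2]='u', prepend. Next row=LF[2]=5
  step 8: row=5, L[5]='u', prepend. Next row=LF[5]=7
Reversed output: uurourt$

Answer: uurourt$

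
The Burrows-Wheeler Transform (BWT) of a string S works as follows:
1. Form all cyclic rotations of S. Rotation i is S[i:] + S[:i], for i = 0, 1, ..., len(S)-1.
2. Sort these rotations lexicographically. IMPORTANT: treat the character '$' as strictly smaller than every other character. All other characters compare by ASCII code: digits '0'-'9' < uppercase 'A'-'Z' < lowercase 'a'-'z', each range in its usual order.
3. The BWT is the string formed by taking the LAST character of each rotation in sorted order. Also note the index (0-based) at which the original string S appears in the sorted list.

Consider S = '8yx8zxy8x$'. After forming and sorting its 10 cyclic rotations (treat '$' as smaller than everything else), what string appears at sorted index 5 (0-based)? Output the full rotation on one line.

Answer: x8zxy8x$8y

Derivation:
All 10 rotations (rotation i = S[i:]+S[:i]):
  rot[0] = 8yx8zxy8x$
  rot[1] = yx8zxy8x$8
  rot[2] = x8zxy8x$8y
  rot[3] = 8zxy8x$8yx
  rot[4] = zxy8x$8yx8
  rot[5] = xy8x$8yx8z
  rot[6] = y8x$8yx8zx
  rot[7] = 8x$8yx8zxy
  rot[8] = x$8yx8zxy8
  rot[9] = $8yx8zxy8x
Sorted (with $ < everything):
  sorted[0] = $8yx8zxy8x
  sorted[1] = 8x$8yx8zxy
  sorted[2] = 8yx8zxy8x$
  sorted[3] = 8zxy8x$8yx
  sorted[4] = x$8yx8zxy8
  sorted[5] = x8zxy8x$8y
  sorted[6] = xy8x$8yx8z
  sorted[7] = y8x$8yx8zx
  sorted[8] = yx8zxy8x$8
  sorted[9] = zxy8x$8yx8
sorted[5] = x8zxy8x$8y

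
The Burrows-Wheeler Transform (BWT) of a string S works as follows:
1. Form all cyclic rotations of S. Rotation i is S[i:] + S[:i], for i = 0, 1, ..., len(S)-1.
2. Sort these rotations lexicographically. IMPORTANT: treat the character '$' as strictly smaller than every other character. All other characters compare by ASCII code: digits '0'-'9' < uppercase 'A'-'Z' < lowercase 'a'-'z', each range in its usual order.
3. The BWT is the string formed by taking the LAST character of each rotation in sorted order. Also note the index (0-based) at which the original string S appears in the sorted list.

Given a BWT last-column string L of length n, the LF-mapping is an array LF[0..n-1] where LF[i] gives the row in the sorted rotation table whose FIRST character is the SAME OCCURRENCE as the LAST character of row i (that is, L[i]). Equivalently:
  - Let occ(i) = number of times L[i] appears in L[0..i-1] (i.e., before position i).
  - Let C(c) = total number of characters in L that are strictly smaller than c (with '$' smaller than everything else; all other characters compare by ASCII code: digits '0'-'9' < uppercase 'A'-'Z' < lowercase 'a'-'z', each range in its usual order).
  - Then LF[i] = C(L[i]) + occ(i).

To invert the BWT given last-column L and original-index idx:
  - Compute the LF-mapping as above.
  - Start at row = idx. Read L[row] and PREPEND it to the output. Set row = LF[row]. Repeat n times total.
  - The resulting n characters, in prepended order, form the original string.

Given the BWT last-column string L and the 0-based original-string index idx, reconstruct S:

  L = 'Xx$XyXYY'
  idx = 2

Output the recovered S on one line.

LF mapping: 1 6 0 2 7 3 4 5
Walk LF starting at row 2, prepending L[row]:
  step 1: row=2, L[2]='$', prepend. Next row=LF[2]=0
  step 2: row=0, L[0]='X', prepend. Next row=LF[0]=1
  step 3: row=1, L[1]='x', prepend. Next row=LF[1]=6
  step 4: row=6, L[6]='Y', prepend. Next row=LF[6]=4
  step 5: row=4, L[4]='y', prepend. Next row=LF[4]=7
  step 6: row=7, L[7]='Y', prepend. Next row=LF[7]=5
  step 7: row=5, L[5]='X', prepend. Next row=LF[5]=3
  step 8: row=3, L[3]='X', prepend. Next row=LF[3]=2
Reversed output: XXYyYxX$

Answer: XXYyYxX$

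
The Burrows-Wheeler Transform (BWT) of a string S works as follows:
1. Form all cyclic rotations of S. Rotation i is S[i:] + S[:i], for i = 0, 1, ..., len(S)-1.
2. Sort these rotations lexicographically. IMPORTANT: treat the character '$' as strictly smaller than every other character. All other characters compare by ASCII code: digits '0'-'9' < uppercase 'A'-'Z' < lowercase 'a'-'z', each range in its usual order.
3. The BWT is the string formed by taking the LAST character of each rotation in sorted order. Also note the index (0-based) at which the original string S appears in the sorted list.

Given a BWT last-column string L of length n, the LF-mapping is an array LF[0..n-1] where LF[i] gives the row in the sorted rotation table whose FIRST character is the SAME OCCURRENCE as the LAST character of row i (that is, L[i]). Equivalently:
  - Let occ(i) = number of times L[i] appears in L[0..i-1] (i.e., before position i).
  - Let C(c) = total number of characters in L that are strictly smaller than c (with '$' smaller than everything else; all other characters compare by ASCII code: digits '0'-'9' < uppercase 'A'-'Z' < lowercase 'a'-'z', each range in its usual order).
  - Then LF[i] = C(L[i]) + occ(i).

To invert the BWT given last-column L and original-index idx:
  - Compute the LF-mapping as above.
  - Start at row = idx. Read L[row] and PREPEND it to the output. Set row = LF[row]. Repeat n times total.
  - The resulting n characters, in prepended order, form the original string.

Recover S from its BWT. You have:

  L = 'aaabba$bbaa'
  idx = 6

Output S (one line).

Answer: abbaabbaaa$

Derivation:
LF mapping: 1 2 3 7 8 4 0 9 10 5 6
Walk LF starting at row 6, prepending L[row]:
  step 1: row=6, L[6]='$', prepend. Next row=LF[6]=0
  step 2: row=0, L[0]='a', prepend. Next row=LF[0]=1
  step 3: row=1, L[1]='a', prepend. Next row=LF[1]=2
  step 4: row=2, L[2]='a', prepend. Next row=LF[2]=3
  step 5: row=3, L[3]='b', prepend. Next row=LF[3]=7
  step 6: row=7, L[7]='b', prepend. Next row=LF[7]=9
  step 7: row=9, L[9]='a', prepend. Next row=LF[9]=5
  step 8: row=5, L[5]='a', prepend. Next row=LF[5]=4
  step 9: row=4, L[4]='b', prepend. Next row=LF[4]=8
  step 10: row=8, L[8]='b', prepend. Next row=LF[8]=10
  step 11: row=10, L[10]='a', prepend. Next row=LF[10]=6
Reversed output: abbaabbaaa$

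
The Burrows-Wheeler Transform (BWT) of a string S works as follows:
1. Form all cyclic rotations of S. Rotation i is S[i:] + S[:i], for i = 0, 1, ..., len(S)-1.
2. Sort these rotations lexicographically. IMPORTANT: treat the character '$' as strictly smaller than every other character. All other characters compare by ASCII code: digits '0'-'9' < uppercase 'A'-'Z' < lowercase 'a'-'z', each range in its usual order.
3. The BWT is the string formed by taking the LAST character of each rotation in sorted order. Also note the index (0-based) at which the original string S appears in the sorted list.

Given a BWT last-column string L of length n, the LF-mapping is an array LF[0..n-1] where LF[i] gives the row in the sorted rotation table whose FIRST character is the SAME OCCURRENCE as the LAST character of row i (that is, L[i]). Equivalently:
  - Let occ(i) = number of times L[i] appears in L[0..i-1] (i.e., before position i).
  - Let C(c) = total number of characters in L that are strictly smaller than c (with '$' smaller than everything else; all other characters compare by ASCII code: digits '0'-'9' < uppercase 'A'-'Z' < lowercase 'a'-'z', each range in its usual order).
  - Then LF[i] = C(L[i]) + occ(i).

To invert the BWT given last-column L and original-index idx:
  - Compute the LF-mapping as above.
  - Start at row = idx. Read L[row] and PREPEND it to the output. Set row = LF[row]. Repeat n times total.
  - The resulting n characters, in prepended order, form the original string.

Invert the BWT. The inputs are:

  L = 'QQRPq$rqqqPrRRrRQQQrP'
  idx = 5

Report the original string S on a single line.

LF mapping: 4 5 9 1 13 0 17 14 15 16 2 18 10 11 19 12 6 7 8 20 3
Walk LF starting at row 5, prepending L[row]:
  step 1: row=5, L[5]='$', prepend. Next row=LF[5]=0
  step 2: row=0, L[0]='Q', prepend. Next row=LF[0]=4
  step 3: row=4, L[4]='q', prepend. Next row=LF[4]=13
  step 4: row=13, L[13]='R', prepend. Next row=LF[13]=11
  step 5: row=11, L[11]='r', prepend. Next row=LF[11]=18
  step 6: row=18, L[18]='Q', prepend. Next row=LF[18]=8
  step 7: row=8, L[8]='q', prepend. Next row=LF[8]=15
  step 8: row=15, L[15]='R', prepend. Next row=LF[15]=12
  step 9: row=12, L[12]='R', prepend. Next row=LF[12]=10
  step 10: row=10, L[10]='P', prepend. Next row=LF[10]=2
  step 11: row=2, L[2]='R', prepend. Next row=LF[2]=9
  step 12: row=9, L[9]='q', prepend. Next row=LF[9]=16
  step 13: row=16, L[16]='Q', prepend. Next row=LF[16]=6
  step 14: row=6, L[6]='r', prepend. Next row=LF[6]=17
  step 15: row=17, L[17]='Q', prepend. Next row=LF[17]=7
  step 16: row=7, L[7]='q', prepend. Next row=LF[7]=14
  step 17: row=14, L[14]='r', prepend. Next row=LF[14]=19
  step 18: row=19, L[19]='r', prepend. Next row=LF[19]=20
  step 19: row=20, L[20]='P', prepend. Next row=LF[20]=3
  step 20: row=3, L[3]='P', prepend. Next row=LF[3]=1
  step 21: row=1, L[1]='Q', prepend. Next row=LF[1]=5
Reversed output: QPPrrqQrQqRPRRqQrRqQ$

Answer: QPPrrqQrQqRPRRqQrRqQ$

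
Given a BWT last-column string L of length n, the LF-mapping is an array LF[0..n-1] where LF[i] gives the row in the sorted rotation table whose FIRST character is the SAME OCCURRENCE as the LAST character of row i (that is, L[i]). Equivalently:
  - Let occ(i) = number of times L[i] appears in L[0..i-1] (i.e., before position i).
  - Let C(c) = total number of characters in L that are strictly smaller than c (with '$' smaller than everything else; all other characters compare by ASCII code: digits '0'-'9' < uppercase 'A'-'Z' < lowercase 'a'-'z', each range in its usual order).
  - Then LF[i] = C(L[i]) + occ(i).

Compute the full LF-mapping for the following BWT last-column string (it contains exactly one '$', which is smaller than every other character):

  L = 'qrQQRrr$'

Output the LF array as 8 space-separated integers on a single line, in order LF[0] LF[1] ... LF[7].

Char counts: '$':1, 'Q':2, 'R':1, 'q':1, 'r':3
C (first-col start): C('$')=0, C('Q')=1, C('R')=3, C('q')=4, C('r')=5
L[0]='q': occ=0, LF[0]=C('q')+0=4+0=4
L[1]='r': occ=0, LF[1]=C('r')+0=5+0=5
L[2]='Q': occ=0, LF[2]=C('Q')+0=1+0=1
L[3]='Q': occ=1, LF[3]=C('Q')+1=1+1=2
L[4]='R': occ=0, LF[4]=C('R')+0=3+0=3
L[5]='r': occ=1, LF[5]=C('r')+1=5+1=6
L[6]='r': occ=2, LF[6]=C('r')+2=5+2=7
L[7]='$': occ=0, LF[7]=C('$')+0=0+0=0

Answer: 4 5 1 2 3 6 7 0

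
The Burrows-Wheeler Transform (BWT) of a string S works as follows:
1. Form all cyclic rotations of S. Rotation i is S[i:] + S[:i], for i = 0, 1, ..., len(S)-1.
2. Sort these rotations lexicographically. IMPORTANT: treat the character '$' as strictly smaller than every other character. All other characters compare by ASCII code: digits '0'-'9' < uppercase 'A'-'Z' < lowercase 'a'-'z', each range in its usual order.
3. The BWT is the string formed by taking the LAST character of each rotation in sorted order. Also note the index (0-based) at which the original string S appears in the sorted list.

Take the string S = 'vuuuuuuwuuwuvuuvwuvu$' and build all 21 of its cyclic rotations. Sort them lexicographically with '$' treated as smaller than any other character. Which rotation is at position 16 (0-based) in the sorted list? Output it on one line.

All 21 rotations (rotation i = S[i:]+S[:i]):
  rot[0] = vuuuuuuwuuwuvuuvwuvu$
  rot[1] = uuuuuuwuuwuvuuvwuvu$v
  rot[2] = uuuuuwuuwuvuuvwuvu$vu
  rot[3] = uuuuwuuwuvuuvwuvu$vuu
  rot[4] = uuuwuuwuvuuvwuvu$vuuu
  rot[5] = uuwuuwuvuuvwuvu$vuuuu
  rot[6] = uwuuwuvuuvwuvu$vuuuuu
  rot[7] = wuuwuvuuvwuvu$vuuuuuu
  rot[8] = uuwuvuuvwuvu$vuuuuuuw
  rot[9] = uwuvuuvwuvu$vuuuuuuwu
  rot[10] = wuvuuvwuvu$vuuuuuuwuu
  rot[11] = uvuuvwuvu$vuuuuuuwuuw
  rot[12] = vuuvwuvu$vuuuuuuwuuwu
  rot[13] = uuvwuvu$vuuuuuuwuuwuv
  rot[14] = uvwuvu$vuuuuuuwuuwuvu
  rot[15] = vwuvu$vuuuuuuwuuwuvuu
  rot[16] = wuvu$vuuuuuuwuuwuvuuv
  rot[17] = uvu$vuuuuuuwuuwuvuuvw
  rot[18] = vu$vuuuuuuwuuwuvuuvwu
  rot[19] = u$vuuuuuuwuuwuvuuvwuv
  rot[20] = $vuuuuuuwuuwuvuuvwuvu
Sorted (with $ < everything):
  sorted[0] = $vuuuuuuwuuwuvuuvwuvu
  sorted[1] = u$vuuuuuuwuuwuvuuvwuv
  sorted[2] = uuuuuuwuuwuvuuvwuvu$v
  sorted[3] = uuuuuwuuwuvuuvwuvu$vu
  sorted[4] = uuuuwuuwuvuuvwuvu$vuu
  sorted[5] = uuuwuuwuvuuvwuvu$vuuu
  sorted[6] = uuvwuvu$vuuuuuuwuuwuv
  sorted[7] = uuwuuwuvuuvwuvu$vuuuu
  sorted[8] = uuwuvuuvwuvu$vuuuuuuw
  sorted[9] = uvu$vuuuuuuwuuwuvuuvw
  sorted[10] = uvuuvwuvu$vuuuuuuwuuw
  sorted[11] = uvwuvu$vuuuuuuwuuwuvu
  sorted[12] = uwuuwuvuuvwuvu$vuuuuu
  sorted[13] = uwuvuuvwuvu$vuuuuuuwu
  sorted[14] = vu$vuuuuuuwuuwuvuuvwu
  sorted[15] = vuuuuuuwuuwuvuuvwuvu$
  sorted[16] = vuuvwuvu$vuuuuuuwuuwu
  sorted[17] = vwuvu$vuuuuuuwuuwuvuu
  sorted[18] = wuuwuvuuvwuvu$vuuuuuu
  sorted[19] = wuvu$vuuuuuuwuuwuvuuv
  sorted[20] = wuvuuvwuvu$vuuuuuuwuu
sorted[16] = vuuvwuvu$vuuuuuuwuuwu

Answer: vuuvwuvu$vuuuuuuwuuwu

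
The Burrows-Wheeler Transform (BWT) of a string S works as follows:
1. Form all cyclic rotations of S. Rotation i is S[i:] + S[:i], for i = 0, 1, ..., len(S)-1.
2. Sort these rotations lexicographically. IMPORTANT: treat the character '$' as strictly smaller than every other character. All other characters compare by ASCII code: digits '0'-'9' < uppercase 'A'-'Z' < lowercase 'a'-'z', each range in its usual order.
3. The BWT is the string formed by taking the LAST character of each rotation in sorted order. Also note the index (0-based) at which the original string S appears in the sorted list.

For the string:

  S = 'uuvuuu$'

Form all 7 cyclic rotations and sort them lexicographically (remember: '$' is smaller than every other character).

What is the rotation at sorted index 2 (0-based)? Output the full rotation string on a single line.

All 7 rotations (rotation i = S[i:]+S[:i]):
  rot[0] = uuvuuu$
  rot[1] = uvuuu$u
  rot[2] = vuuu$uu
  rot[3] = uuu$uuv
  rot[4] = uu$uuvu
  rot[5] = u$uuvuu
  rot[6] = $uuvuuu
Sorted (with $ < everything):
  sorted[0] = $uuvuuu
  sorted[1] = u$uuvuu
  sorted[2] = uu$uuvu
  sorted[3] = uuu$uuv
  sorted[4] = uuvuuu$
  sorted[5] = uvuuu$u
  sorted[6] = vuuu$uu
sorted[2] = uu$uuvu

Answer: uu$uuvu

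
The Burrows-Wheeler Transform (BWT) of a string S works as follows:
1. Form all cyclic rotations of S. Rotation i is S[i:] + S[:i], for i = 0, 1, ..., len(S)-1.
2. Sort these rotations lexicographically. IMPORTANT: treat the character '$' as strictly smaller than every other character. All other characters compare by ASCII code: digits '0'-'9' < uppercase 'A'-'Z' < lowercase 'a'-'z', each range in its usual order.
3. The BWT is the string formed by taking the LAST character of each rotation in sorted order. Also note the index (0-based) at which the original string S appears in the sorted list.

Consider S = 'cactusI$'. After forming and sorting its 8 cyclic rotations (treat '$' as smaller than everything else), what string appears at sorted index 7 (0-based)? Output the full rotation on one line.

All 8 rotations (rotation i = S[i:]+S[:i]):
  rot[0] = cactusI$
  rot[1] = actusI$c
  rot[2] = ctusI$ca
  rot[3] = tusI$cac
  rot[4] = usI$cact
  rot[5] = sI$cactu
  rot[6] = I$cactus
  rot[7] = $cactusI
Sorted (with $ < everything):
  sorted[0] = $cactusI
  sorted[1] = I$cactus
  sorted[2] = actusI$c
  sorted[3] = cactusI$
  sorted[4] = ctusI$ca
  sorted[5] = sI$cactu
  sorted[6] = tusI$cac
  sorted[7] = usI$cact
sorted[7] = usI$cact

Answer: usI$cact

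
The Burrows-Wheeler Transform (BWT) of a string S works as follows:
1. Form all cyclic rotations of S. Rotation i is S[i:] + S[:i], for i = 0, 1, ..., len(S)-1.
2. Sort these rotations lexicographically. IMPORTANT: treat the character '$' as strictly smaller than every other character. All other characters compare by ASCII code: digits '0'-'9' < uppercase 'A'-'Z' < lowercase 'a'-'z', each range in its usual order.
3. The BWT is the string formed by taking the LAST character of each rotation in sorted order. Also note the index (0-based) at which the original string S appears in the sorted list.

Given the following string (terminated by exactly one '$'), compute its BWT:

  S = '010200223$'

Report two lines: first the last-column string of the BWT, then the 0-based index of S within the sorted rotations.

All 10 rotations (rotation i = S[i:]+S[:i]):
  rot[0] = 010200223$
  rot[1] = 10200223$0
  rot[2] = 0200223$01
  rot[3] = 200223$010
  rot[4] = 00223$0102
  rot[5] = 0223$01020
  rot[6] = 223$010200
  rot[7] = 23$0102002
  rot[8] = 3$01020022
  rot[9] = $010200223
Sorted (with $ < everything):
  sorted[0] = $010200223  (last char: '3')
  sorted[1] = 00223$0102  (last char: '2')
  sorted[2] = 010200223$  (last char: '$')
  sorted[3] = 0200223$01  (last char: '1')
  sorted[4] = 0223$01020  (last char: '0')
  sorted[5] = 10200223$0  (last char: '0')
  sorted[6] = 200223$010  (last char: '0')
  sorted[7] = 223$010200  (last char: '0')
  sorted[8] = 23$0102002  (last char: '2')
  sorted[9] = 3$01020022  (last char: '2')
Last column: 32$1000022
Original string S is at sorted index 2

Answer: 32$1000022
2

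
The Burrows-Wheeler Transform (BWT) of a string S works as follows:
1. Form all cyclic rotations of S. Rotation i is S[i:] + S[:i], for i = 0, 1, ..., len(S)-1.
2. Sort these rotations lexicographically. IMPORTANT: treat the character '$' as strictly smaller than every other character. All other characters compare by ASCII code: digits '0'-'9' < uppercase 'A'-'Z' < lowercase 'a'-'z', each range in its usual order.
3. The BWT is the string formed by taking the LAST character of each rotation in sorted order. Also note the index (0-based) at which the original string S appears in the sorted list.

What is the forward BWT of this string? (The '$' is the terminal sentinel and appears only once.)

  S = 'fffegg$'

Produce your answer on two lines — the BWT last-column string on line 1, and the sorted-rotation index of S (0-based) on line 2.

Answer: gfff$ge
4

Derivation:
All 7 rotations (rotation i = S[i:]+S[:i]):
  rot[0] = fffegg$
  rot[1] = ffegg$f
  rot[2] = fegg$ff
  rot[3] = egg$fff
  rot[4] = gg$fffe
  rot[5] = g$fffeg
  rot[6] = $fffegg
Sorted (with $ < everything):
  sorted[0] = $fffegg  (last char: 'g')
  sorted[1] = egg$fff  (last char: 'f')
  sorted[2] = fegg$ff  (last char: 'f')
  sorted[3] = ffegg$f  (last char: 'f')
  sorted[4] = fffegg$  (last char: '$')
  sorted[5] = g$fffeg  (last char: 'g')
  sorted[6] = gg$fffe  (last char: 'e')
Last column: gfff$ge
Original string S is at sorted index 4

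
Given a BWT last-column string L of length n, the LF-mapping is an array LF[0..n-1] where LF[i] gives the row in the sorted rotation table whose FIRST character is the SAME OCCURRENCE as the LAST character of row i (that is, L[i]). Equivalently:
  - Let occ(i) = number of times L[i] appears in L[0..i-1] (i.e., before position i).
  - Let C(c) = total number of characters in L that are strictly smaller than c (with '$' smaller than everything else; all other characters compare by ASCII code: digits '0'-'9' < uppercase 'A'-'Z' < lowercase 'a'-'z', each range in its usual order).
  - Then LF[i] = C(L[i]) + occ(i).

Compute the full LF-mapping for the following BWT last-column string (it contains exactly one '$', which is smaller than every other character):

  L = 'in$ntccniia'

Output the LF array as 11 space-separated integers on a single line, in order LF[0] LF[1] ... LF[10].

Char counts: '$':1, 'a':1, 'c':2, 'i':3, 'n':3, 't':1
C (first-col start): C('$')=0, C('a')=1, C('c')=2, C('i')=4, C('n')=7, C('t')=10
L[0]='i': occ=0, LF[0]=C('i')+0=4+0=4
L[1]='n': occ=0, LF[1]=C('n')+0=7+0=7
L[2]='$': occ=0, LF[2]=C('$')+0=0+0=0
L[3]='n': occ=1, LF[3]=C('n')+1=7+1=8
L[4]='t': occ=0, LF[4]=C('t')+0=10+0=10
L[5]='c': occ=0, LF[5]=C('c')+0=2+0=2
L[6]='c': occ=1, LF[6]=C('c')+1=2+1=3
L[7]='n': occ=2, LF[7]=C('n')+2=7+2=9
L[8]='i': occ=1, LF[8]=C('i')+1=4+1=5
L[9]='i': occ=2, LF[9]=C('i')+2=4+2=6
L[10]='a': occ=0, LF[10]=C('a')+0=1+0=1

Answer: 4 7 0 8 10 2 3 9 5 6 1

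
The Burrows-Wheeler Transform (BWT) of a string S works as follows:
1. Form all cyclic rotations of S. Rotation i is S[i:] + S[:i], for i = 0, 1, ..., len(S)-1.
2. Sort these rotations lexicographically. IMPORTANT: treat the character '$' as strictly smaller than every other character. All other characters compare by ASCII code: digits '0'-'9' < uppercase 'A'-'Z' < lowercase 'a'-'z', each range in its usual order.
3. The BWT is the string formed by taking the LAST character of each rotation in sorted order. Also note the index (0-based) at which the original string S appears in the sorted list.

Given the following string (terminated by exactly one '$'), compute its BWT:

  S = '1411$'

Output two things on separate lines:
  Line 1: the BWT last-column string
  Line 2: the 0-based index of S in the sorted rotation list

All 5 rotations (rotation i = S[i:]+S[:i]):
  rot[0] = 1411$
  rot[1] = 411$1
  rot[2] = 11$14
  rot[3] = 1$141
  rot[4] = $1411
Sorted (with $ < everything):
  sorted[0] = $1411  (last char: '1')
  sorted[1] = 1$141  (last char: '1')
  sorted[2] = 11$14  (last char: '4')
  sorted[3] = 1411$  (last char: '$')
  sorted[4] = 411$1  (last char: '1')
Last column: 114$1
Original string S is at sorted index 3

Answer: 114$1
3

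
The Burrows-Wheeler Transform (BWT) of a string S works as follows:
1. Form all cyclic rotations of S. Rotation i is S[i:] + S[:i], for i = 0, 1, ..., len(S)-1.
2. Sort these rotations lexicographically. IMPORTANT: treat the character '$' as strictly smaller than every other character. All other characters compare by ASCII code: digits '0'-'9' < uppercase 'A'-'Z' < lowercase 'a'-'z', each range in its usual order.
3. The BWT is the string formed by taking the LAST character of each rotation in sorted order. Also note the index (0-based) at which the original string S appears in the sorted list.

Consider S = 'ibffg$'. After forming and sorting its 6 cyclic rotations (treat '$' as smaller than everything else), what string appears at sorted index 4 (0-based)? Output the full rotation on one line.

Answer: g$ibff

Derivation:
All 6 rotations (rotation i = S[i:]+S[:i]):
  rot[0] = ibffg$
  rot[1] = bffg$i
  rot[2] = ffg$ib
  rot[3] = fg$ibf
  rot[4] = g$ibff
  rot[5] = $ibffg
Sorted (with $ < everything):
  sorted[0] = $ibffg
  sorted[1] = bffg$i
  sorted[2] = ffg$ib
  sorted[3] = fg$ibf
  sorted[4] = g$ibff
  sorted[5] = ibffg$
sorted[4] = g$ibff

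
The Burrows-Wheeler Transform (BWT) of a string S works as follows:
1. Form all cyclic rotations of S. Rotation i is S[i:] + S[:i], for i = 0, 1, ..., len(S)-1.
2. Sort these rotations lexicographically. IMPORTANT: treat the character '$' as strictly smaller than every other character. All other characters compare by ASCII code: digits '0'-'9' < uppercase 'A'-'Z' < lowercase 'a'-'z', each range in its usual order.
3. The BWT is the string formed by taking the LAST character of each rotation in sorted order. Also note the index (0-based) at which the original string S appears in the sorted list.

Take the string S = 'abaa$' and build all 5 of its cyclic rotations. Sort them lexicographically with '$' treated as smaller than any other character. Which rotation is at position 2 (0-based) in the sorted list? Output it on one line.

All 5 rotations (rotation i = S[i:]+S[:i]):
  rot[0] = abaa$
  rot[1] = baa$a
  rot[2] = aa$ab
  rot[3] = a$aba
  rot[4] = $abaa
Sorted (with $ < everything):
  sorted[0] = $abaa
  sorted[1] = a$aba
  sorted[2] = aa$ab
  sorted[3] = abaa$
  sorted[4] = baa$a
sorted[2] = aa$ab

Answer: aa$ab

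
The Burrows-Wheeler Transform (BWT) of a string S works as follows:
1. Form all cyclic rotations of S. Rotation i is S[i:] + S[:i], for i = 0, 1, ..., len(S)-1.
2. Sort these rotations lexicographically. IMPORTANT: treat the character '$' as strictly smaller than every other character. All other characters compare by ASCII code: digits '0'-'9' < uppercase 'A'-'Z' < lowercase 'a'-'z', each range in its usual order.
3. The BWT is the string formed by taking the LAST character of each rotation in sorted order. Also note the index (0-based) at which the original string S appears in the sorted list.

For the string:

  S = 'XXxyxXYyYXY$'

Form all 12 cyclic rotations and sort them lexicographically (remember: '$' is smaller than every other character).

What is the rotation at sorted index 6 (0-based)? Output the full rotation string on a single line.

Answer: YXY$XXxyxXYy

Derivation:
All 12 rotations (rotation i = S[i:]+S[:i]):
  rot[0] = XXxyxXYyYXY$
  rot[1] = XxyxXYyYXY$X
  rot[2] = xyxXYyYXY$XX
  rot[3] = yxXYyYXY$XXx
  rot[4] = xXYyYXY$XXxy
  rot[5] = XYyYXY$XXxyx
  rot[6] = YyYXY$XXxyxX
  rot[7] = yYXY$XXxyxXY
  rot[8] = YXY$XXxyxXYy
  rot[9] = XY$XXxyxXYyY
  rot[10] = Y$XXxyxXYyYX
  rot[11] = $XXxyxXYyYXY
Sorted (with $ < everything):
  sorted[0] = $XXxyxXYyYXY
  sorted[1] = XXxyxXYyYXY$
  sorted[2] = XY$XXxyxXYyY
  sorted[3] = XYyYXY$XXxyx
  sorted[4] = XxyxXYyYXY$X
  sorted[5] = Y$XXxyxXYyYX
  sorted[6] = YXY$XXxyxXYy
  sorted[7] = YyYXY$XXxyxX
  sorted[8] = xXYyYXY$XXxy
  sorted[9] = xyxXYyYXY$XX
  sorted[10] = yYXY$XXxyxXY
  sorted[11] = yxXYyYXY$XXx
sorted[6] = YXY$XXxyxXYy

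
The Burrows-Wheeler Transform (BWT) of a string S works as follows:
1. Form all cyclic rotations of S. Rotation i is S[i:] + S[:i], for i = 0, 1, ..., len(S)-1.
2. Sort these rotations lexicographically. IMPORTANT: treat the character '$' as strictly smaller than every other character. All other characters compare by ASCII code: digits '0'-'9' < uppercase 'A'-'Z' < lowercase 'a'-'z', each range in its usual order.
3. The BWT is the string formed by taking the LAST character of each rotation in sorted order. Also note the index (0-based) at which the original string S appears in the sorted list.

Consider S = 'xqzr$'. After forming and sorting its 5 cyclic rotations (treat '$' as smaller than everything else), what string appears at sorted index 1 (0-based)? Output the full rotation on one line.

Answer: qzr$x

Derivation:
All 5 rotations (rotation i = S[i:]+S[:i]):
  rot[0] = xqzr$
  rot[1] = qzr$x
  rot[2] = zr$xq
  rot[3] = r$xqz
  rot[4] = $xqzr
Sorted (with $ < everything):
  sorted[0] = $xqzr
  sorted[1] = qzr$x
  sorted[2] = r$xqz
  sorted[3] = xqzr$
  sorted[4] = zr$xq
sorted[1] = qzr$x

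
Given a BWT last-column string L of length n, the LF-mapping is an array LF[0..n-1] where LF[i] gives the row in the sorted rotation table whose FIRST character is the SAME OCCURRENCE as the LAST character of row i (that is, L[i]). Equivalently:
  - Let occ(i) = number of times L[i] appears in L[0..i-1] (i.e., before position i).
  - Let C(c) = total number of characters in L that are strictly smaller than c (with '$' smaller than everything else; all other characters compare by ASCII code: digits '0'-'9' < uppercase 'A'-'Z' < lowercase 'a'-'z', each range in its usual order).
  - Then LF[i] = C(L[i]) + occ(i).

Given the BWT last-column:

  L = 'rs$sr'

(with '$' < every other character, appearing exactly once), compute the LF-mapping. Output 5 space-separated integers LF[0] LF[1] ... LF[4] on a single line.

Answer: 1 3 0 4 2

Derivation:
Char counts: '$':1, 'r':2, 's':2
C (first-col start): C('$')=0, C('r')=1, C('s')=3
L[0]='r': occ=0, LF[0]=C('r')+0=1+0=1
L[1]='s': occ=0, LF[1]=C('s')+0=3+0=3
L[2]='$': occ=0, LF[2]=C('$')+0=0+0=0
L[3]='s': occ=1, LF[3]=C('s')+1=3+1=4
L[4]='r': occ=1, LF[4]=C('r')+1=1+1=2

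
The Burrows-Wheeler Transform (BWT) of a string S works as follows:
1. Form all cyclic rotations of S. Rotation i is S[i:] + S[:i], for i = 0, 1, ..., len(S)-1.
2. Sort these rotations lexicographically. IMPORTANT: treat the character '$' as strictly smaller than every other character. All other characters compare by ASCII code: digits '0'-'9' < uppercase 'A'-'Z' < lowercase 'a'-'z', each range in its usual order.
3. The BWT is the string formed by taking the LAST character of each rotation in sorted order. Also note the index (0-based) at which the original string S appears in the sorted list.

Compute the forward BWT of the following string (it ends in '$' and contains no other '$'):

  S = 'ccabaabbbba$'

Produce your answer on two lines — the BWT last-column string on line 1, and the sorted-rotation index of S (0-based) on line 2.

All 12 rotations (rotation i = S[i:]+S[:i]):
  rot[0] = ccabaabbbba$
  rot[1] = cabaabbbba$c
  rot[2] = abaabbbba$cc
  rot[3] = baabbbba$cca
  rot[4] = aabbbba$ccab
  rot[5] = abbbba$ccaba
  rot[6] = bbbba$ccabaa
  rot[7] = bbba$ccabaab
  rot[8] = bba$ccabaabb
  rot[9] = ba$ccabaabbb
  rot[10] = a$ccabaabbbb
  rot[11] = $ccabaabbbba
Sorted (with $ < everything):
  sorted[0] = $ccabaabbbba  (last char: 'a')
  sorted[1] = a$ccabaabbbb  (last char: 'b')
  sorted[2] = aabbbba$ccab  (last char: 'b')
  sorted[3] = abaabbbba$cc  (last char: 'c')
  sorted[4] = abbbba$ccaba  (last char: 'a')
  sorted[5] = ba$ccabaabbb  (last char: 'b')
  sorted[6] = baabbbba$cca  (last char: 'a')
  sorted[7] = bba$ccabaabb  (last char: 'b')
  sorted[8] = bbba$ccabaab  (last char: 'b')
  sorted[9] = bbbba$ccabaa  (last char: 'a')
  sorted[10] = cabaabbbba$c  (last char: 'c')
  sorted[11] = ccabaabbbba$  (last char: '$')
Last column: abbcababbac$
Original string S is at sorted index 11

Answer: abbcababbac$
11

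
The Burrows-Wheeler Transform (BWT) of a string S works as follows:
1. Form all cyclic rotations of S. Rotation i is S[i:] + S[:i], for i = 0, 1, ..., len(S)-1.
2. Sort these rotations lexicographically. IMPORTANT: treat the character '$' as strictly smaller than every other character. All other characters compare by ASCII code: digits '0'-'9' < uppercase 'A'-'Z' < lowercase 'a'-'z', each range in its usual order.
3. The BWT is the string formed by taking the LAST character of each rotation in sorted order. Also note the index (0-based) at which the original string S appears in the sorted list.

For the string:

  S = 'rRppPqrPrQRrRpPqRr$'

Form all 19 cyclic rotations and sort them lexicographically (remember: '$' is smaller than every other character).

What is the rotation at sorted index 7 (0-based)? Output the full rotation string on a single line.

All 19 rotations (rotation i = S[i:]+S[:i]):
  rot[0] = rRppPqrPrQRrRpPqRr$
  rot[1] = RppPqrPrQRrRpPqRr$r
  rot[2] = ppPqrPrQRrRpPqRr$rR
  rot[3] = pPqrPrQRrRpPqRr$rRp
  rot[4] = PqrPrQRrRpPqRr$rRpp
  rot[5] = qrPrQRrRpPqRr$rRppP
  rot[6] = rPrQRrRpPqRr$rRppPq
  rot[7] = PrQRrRpPqRr$rRppPqr
  rot[8] = rQRrRpPqRr$rRppPqrP
  rot[9] = QRrRpPqRr$rRppPqrPr
  rot[10] = RrRpPqRr$rRppPqrPrQ
  rot[11] = rRpPqRr$rRppPqrPrQR
  rot[12] = RpPqRr$rRppPqrPrQRr
  rot[13] = pPqRr$rRppPqrPrQRrR
  rot[14] = PqRr$rRppPqrPrQRrRp
  rot[15] = qRr$rRppPqrPrQRrRpP
  rot[16] = Rr$rRppPqrPrQRrRpPq
  rot[17] = r$rRppPqrPrQRrRpPqR
  rot[18] = $rRppPqrPrQRrRpPqRr
Sorted (with $ < everything):
  sorted[0] = $rRppPqrPrQRrRpPqRr
  sorted[1] = PqRr$rRppPqrPrQRrRp
  sorted[2] = PqrPrQRrRpPqRr$rRpp
  sorted[3] = PrQRrRpPqRr$rRppPqr
  sorted[4] = QRrRpPqRr$rRppPqrPr
  sorted[5] = RpPqRr$rRppPqrPrQRr
  sorted[6] = RppPqrPrQRrRpPqRr$r
  sorted[7] = Rr$rRppPqrPrQRrRpPq
  sorted[8] = RrRpPqRr$rRppPqrPrQ
  sorted[9] = pPqRr$rRppPqrPrQRrR
  sorted[10] = pPqrPrQRrRpPqRr$rRp
  sorted[11] = ppPqrPrQRrRpPqRr$rR
  sorted[12] = qRr$rRppPqrPrQRrRpP
  sorted[13] = qrPrQRrRpPqRr$rRppP
  sorted[14] = r$rRppPqrPrQRrRpPqR
  sorted[15] = rPrQRrRpPqRr$rRppPq
  sorted[16] = rQRrRpPqRr$rRppPqrP
  sorted[17] = rRpPqRr$rRppPqrPrQR
  sorted[18] = rRppPqrPrQRrRpPqRr$
sorted[7] = Rr$rRppPqrPrQRrRpPq

Answer: Rr$rRppPqrPrQRrRpPq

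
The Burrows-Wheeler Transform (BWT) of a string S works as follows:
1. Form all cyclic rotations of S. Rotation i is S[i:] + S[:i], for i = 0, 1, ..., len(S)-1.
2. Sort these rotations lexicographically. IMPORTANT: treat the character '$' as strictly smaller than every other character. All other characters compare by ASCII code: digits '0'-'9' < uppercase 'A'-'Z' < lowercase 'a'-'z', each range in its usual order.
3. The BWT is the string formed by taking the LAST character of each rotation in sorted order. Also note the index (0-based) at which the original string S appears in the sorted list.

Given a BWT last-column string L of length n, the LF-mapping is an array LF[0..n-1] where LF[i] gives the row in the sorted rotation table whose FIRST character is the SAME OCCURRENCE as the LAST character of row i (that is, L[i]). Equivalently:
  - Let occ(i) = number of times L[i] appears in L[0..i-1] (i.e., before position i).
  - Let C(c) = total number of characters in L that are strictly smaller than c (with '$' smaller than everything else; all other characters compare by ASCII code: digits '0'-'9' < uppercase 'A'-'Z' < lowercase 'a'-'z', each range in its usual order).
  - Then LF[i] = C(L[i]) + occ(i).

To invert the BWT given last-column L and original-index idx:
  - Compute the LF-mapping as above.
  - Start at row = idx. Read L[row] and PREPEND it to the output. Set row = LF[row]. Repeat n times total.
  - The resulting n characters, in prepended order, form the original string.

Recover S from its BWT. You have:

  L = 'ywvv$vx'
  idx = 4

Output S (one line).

LF mapping: 6 4 1 2 0 3 5
Walk LF starting at row 4, prepending L[row]:
  step 1: row=4, L[4]='$', prepend. Next row=LF[4]=0
  step 2: row=0, L[0]='y', prepend. Next row=LF[0]=6
  step 3: row=6, L[6]='x', prepend. Next row=LF[6]=5
  step 4: row=5, L[5]='v', prepend. Next row=LF[5]=3
  step 5: row=3, L[3]='v', prepend. Next row=LF[3]=2
  step 6: row=2, L[2]='v', prepend. Next row=LF[2]=1
  step 7: row=1, L[1]='w', prepend. Next row=LF[1]=4
Reversed output: wvvvxy$

Answer: wvvvxy$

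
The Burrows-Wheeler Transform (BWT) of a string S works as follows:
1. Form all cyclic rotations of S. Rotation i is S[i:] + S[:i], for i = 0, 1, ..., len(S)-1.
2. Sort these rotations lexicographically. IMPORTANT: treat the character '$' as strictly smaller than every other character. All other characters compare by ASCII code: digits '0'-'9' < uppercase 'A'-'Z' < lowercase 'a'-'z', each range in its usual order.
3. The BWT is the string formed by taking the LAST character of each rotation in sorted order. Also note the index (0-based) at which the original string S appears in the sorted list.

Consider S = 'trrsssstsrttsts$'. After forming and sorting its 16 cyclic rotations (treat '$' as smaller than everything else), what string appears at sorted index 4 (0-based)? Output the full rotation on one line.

All 16 rotations (rotation i = S[i:]+S[:i]):
  rot[0] = trrsssstsrttsts$
  rot[1] = rrsssstsrttsts$t
  rot[2] = rsssstsrttsts$tr
  rot[3] = sssstsrttsts$trr
  rot[4] = ssstsrttsts$trrs
  rot[5] = sstsrttsts$trrss
  rot[6] = stsrttsts$trrsss
  rot[7] = tsrttsts$trrssss
  rot[8] = srttsts$trrsssst
  rot[9] = rttsts$trrssssts
  rot[10] = ttsts$trrsssstsr
  rot[11] = tsts$trrsssstsrt
  rot[12] = sts$trrsssstsrtt
  rot[13] = ts$trrsssstsrtts
  rot[14] = s$trrsssstsrttst
  rot[15] = $trrsssstsrttsts
Sorted (with $ < everything):
  sorted[0] = $trrsssstsrttsts
  sorted[1] = rrsssstsrttsts$t
  sorted[2] = rsssstsrttsts$tr
  sorted[3] = rttsts$trrssssts
  sorted[4] = s$trrsssstsrttst
  sorted[5] = srttsts$trrsssst
  sorted[6] = sssstsrttsts$trr
  sorted[7] = ssstsrttsts$trrs
  sorted[8] = sstsrttsts$trrss
  sorted[9] = sts$trrsssstsrtt
  sorted[10] = stsrttsts$trrsss
  sorted[11] = trrsssstsrttsts$
  sorted[12] = ts$trrsssstsrtts
  sorted[13] = tsrttsts$trrssss
  sorted[14] = tsts$trrsssstsrt
  sorted[15] = ttsts$trrsssstsr
sorted[4] = s$trrsssstsrttst

Answer: s$trrsssstsrttst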